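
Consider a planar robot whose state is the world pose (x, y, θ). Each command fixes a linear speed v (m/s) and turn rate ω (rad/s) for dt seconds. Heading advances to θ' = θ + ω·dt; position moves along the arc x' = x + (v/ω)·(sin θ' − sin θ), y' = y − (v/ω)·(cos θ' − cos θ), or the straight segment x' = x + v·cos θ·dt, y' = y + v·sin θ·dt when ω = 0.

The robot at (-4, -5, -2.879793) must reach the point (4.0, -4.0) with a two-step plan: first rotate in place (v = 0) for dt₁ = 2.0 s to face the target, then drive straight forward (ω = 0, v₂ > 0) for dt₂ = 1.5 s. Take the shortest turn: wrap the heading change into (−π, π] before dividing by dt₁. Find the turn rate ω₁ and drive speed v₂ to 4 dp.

ω₁ = 1.5021, v₂ = 5.3748

heading to target = atan2(-4−-5, 4−-4) = 0.1244
Δθ = wrap(0.1244 − -2.8798) = 3.0041; ω₁ = Δθ/dt₁ = 1.5021
distance = √((4−-4)² + (-4−-5)²) = 8.0623; v₂ = distance/dt₂ = 5.3748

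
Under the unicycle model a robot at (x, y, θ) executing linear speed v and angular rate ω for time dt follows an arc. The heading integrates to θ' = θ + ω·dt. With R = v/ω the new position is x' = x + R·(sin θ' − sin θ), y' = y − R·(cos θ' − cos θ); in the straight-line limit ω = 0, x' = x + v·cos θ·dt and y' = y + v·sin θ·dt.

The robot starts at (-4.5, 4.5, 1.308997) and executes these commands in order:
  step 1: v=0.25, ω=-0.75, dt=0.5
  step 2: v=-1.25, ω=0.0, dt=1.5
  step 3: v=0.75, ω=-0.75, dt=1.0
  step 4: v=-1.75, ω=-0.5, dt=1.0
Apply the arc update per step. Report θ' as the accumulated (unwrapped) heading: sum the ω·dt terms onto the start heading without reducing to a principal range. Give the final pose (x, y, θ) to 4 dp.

(-6.6680, 3.6071, -0.3160)

step 1: θ'=0.9340 (R=-0.3333) → pose (-4.4460, 4.6119, 0.9340)
step 2: θ'=0.9340 (straight) → pose (-5.5609, 3.1044, 0.9340)
step 3: θ'=0.1840 (R=-1.0000) → pose (-4.9399, 3.4929, 0.1840)
step 4: θ'=-0.3160 (R=3.5000) → pose (-6.6680, 3.6071, -0.3160)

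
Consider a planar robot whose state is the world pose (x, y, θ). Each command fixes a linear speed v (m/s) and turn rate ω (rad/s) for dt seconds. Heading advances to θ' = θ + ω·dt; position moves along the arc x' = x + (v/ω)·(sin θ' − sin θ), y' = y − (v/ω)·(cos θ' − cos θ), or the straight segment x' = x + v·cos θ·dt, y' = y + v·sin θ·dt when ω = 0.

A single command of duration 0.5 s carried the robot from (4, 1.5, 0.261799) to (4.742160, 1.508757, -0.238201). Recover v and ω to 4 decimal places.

v = 1.5000, ω = -1.0000

Δθ = -0.238201 − 0.261799 = -0.500000
ω = Δθ/dt = -0.500000/0.5 = -1.0000
R = Δx/(sin θ' − sin θ) = -1.5000
v = R·ω = -1.5000·-1.0000 = 1.5000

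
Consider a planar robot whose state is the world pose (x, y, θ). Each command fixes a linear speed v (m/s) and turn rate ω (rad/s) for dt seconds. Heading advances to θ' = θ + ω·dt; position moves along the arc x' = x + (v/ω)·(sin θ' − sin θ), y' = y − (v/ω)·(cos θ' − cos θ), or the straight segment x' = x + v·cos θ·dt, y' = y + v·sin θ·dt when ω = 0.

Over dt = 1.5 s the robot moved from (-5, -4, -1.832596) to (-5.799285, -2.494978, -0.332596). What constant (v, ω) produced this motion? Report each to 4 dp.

v = -1.2500, ω = 1.0000

Δθ = -0.332596 − -1.832596 = 1.500000
ω = Δθ/dt = 1.500000/1.5 = 1.0000
R = −Δy/(cos θ' − cos θ) = -1.2500
v = R·ω = -1.2500·1.0000 = -1.2500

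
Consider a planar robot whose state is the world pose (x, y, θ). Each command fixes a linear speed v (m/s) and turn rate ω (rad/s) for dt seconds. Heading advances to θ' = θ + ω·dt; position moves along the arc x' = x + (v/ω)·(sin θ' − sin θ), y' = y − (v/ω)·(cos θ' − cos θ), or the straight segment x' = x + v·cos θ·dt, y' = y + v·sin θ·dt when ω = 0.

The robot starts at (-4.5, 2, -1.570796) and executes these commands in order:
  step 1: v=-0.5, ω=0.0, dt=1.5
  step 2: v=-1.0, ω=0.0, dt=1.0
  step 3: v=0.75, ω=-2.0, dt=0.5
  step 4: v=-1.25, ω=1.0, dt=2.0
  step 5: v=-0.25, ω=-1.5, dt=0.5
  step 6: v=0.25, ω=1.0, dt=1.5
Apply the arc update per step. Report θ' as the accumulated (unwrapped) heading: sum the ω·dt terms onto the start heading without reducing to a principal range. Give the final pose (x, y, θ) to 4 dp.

step 1: θ'=-1.5708 (straight) → pose (-4.5000, 2.7500, -1.5708)
step 2: θ'=-1.5708 (straight) → pose (-4.5000, 3.7500, -1.5708)
step 3: θ'=-2.5708 (R=-0.3750) → pose (-4.6724, 3.4344, -2.5708)
step 4: θ'=-0.5708 (R=-1.2500) → pose (-4.6724, 5.5381, -0.5708)
step 5: θ'=-1.3208 (R=0.1667) → pose (-4.7438, 5.6371, -1.3208)
step 6: θ'=0.1792 (R=0.2500) → pose (-4.4570, 5.4530, 0.1792)

(-4.4570, 5.4530, 0.1792)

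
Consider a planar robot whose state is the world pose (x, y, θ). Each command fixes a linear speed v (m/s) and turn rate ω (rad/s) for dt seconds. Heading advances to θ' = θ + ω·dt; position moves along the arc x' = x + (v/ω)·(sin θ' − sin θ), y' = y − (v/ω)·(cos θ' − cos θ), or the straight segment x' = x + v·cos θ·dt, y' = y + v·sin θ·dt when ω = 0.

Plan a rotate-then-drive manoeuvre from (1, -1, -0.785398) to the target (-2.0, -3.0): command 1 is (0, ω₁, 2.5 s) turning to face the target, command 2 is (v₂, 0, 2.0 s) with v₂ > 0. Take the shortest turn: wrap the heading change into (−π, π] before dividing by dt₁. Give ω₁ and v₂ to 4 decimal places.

ω₁ = -0.7073, v₂ = 1.8028

heading to target = atan2(-3−-1, -2−1) = -2.5536
Δθ = wrap(-2.5536 − -0.7854) = -1.7682; ω₁ = Δθ/dt₁ = -0.7073
distance = √((-2−1)² + (-3−-1)²) = 3.6056; v₂ = distance/dt₂ = 1.8028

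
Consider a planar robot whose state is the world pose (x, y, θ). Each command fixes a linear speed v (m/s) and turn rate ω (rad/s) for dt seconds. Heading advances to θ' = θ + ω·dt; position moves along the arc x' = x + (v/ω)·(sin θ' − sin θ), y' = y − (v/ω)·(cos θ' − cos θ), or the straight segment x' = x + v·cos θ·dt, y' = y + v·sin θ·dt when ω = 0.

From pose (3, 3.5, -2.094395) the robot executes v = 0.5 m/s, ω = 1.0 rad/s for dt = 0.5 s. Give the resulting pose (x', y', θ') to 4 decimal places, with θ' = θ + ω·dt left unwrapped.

θ' = -2.0944 + 1.0·0.5 = -1.5944
R = v/ω = 0.5/1.0 = 0.5000
x' = 3 + 0.5000·(sin -1.5944 − sin -2.0944) = 2.9332
y' = 3.5 − 0.5000·(cos -1.5944 − cos -2.0944) = 3.2618

(2.9332, 3.2618, -1.5944)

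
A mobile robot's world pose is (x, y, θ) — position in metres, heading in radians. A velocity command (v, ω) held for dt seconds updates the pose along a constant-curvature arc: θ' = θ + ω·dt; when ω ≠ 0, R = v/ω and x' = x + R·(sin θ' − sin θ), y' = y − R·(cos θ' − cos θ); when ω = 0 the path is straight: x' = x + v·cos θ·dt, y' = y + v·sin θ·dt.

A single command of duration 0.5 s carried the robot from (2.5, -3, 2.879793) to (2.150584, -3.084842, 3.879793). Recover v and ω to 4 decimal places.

v = 0.7500, ω = 2.0000

Δθ = 3.879793 − 2.879793 = 1.000000
ω = Δθ/dt = 1.000000/0.5 = 2.0000
R = Δx/(sin θ' − sin θ) = 0.3750
v = R·ω = 0.3750·2.0000 = 0.7500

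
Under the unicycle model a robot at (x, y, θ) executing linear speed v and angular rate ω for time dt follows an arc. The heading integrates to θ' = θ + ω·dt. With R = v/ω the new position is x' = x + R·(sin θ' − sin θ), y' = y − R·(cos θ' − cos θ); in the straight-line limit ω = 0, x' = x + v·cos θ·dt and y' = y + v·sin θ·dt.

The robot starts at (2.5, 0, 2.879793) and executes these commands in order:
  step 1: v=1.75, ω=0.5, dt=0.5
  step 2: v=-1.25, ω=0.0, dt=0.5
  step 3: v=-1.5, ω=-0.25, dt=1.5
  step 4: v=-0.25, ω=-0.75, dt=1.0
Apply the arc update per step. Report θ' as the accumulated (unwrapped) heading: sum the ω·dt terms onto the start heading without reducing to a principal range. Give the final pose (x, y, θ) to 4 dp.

(4.6296, -0.4998, 2.0048)

step 1: θ'=3.1298 (R=3.5000) → pose (1.6354, 0.1190, 3.1298)
step 2: θ'=3.1298 (straight) → pose (2.2604, 0.1116, 3.1298)
step 3: θ'=2.7548 (R=6.0000) → pose (4.4529, -0.3312, 2.7548)
step 4: θ'=2.0048 (R=0.3333) → pose (4.6296, -0.4998, 2.0048)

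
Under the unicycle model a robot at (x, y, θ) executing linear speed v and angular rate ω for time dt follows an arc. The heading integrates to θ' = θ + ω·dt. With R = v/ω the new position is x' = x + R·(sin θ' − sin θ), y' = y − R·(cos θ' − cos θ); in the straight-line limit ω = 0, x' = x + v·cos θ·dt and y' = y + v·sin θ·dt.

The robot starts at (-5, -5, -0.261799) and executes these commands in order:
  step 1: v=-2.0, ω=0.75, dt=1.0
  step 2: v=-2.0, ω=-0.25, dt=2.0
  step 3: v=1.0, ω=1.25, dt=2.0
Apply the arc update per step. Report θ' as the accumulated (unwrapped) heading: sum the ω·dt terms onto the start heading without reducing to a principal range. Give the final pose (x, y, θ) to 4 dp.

step 1: θ'=0.4882 (R=-2.6667) → pose (-6.9410, -5.2207, 0.4882)
step 2: θ'=-0.0118 (R=8.0000) → pose (-10.7876, -6.1547, -0.0118)
step 3: θ'=2.4882 (R=0.8000) → pose (-10.2919, -4.7195, 2.4882)

(-10.2919, -4.7195, 2.4882)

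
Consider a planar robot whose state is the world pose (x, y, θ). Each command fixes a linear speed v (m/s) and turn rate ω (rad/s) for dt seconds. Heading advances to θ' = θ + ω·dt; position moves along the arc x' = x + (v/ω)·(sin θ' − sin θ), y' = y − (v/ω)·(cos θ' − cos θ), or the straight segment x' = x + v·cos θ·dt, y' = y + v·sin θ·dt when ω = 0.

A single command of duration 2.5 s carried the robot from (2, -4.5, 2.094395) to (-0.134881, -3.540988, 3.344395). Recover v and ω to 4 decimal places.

v = 1.0000, ω = 0.5000

Δθ = 3.344395 − 2.094395 = 1.250000
ω = Δθ/dt = 1.250000/2.5 = 0.5000
R = Δx/(sin θ' − sin θ) = 2.0000
v = R·ω = 2.0000·0.5000 = 1.0000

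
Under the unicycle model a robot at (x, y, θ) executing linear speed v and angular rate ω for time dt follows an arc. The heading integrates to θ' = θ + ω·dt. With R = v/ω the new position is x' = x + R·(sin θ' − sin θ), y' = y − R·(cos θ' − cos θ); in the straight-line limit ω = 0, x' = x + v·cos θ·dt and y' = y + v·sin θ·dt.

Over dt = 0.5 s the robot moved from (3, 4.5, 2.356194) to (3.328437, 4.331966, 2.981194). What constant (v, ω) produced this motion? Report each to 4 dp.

v = -0.7500, ω = 1.2500

Δθ = 2.981194 − 2.356194 = 0.625000
ω = Δθ/dt = 0.625000/0.5 = 1.2500
R = Δx/(sin θ' − sin θ) = -0.6000
v = R·ω = -0.6000·1.2500 = -0.7500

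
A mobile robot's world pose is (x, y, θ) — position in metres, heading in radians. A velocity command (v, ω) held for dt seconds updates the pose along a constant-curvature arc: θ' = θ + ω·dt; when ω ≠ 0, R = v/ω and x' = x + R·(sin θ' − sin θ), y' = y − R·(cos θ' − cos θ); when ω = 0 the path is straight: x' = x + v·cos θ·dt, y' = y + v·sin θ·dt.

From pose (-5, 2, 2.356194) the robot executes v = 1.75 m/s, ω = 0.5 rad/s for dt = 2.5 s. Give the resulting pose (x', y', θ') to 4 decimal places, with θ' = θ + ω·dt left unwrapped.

θ' = 2.3562 + 0.5·2.5 = 3.6062
R = v/ω = 1.75/0.5 = 3.5000
x' = -5 + 3.5000·(sin 3.6062 − sin 2.3562) = -9.0431
y' = 2 − 3.5000·(cos 3.6062 − cos 2.3562) = 2.6541

(-9.0431, 2.6541, 3.6062)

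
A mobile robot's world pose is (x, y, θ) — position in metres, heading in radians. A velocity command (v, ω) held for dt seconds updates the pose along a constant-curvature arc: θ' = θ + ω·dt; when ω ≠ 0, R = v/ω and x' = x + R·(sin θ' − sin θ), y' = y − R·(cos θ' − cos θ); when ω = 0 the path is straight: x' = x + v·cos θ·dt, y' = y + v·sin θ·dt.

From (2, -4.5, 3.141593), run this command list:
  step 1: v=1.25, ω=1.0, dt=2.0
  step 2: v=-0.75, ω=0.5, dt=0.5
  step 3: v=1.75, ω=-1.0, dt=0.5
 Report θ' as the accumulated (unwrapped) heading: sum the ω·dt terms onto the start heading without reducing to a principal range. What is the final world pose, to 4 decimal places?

(1.0269, -6.7395, 4.8916)

step 1: θ'=5.1416 (R=1.2500) → pose (0.8634, -6.2702, 5.1416)
step 2: θ'=5.3916 (R=-1.5000) → pose (0.6665, -5.9521, 5.3916)
step 3: θ'=4.8916 (R=-1.7500) → pose (1.0269, -6.7395, 4.8916)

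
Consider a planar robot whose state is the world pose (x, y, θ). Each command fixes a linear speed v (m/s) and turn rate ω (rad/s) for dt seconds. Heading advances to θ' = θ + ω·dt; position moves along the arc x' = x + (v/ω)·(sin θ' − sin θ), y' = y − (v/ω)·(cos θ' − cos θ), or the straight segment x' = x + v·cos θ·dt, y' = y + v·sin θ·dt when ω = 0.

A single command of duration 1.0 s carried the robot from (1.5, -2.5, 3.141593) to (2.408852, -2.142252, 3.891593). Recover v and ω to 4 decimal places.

Δθ = 3.891593 − 3.141593 = 0.750000
ω = Δθ/dt = 0.750000/1.0 = 0.7500
R = Δx/(sin θ' − sin θ) = -1.3333
v = R·ω = -1.3333·0.7500 = -1.0000

v = -1.0000, ω = 0.7500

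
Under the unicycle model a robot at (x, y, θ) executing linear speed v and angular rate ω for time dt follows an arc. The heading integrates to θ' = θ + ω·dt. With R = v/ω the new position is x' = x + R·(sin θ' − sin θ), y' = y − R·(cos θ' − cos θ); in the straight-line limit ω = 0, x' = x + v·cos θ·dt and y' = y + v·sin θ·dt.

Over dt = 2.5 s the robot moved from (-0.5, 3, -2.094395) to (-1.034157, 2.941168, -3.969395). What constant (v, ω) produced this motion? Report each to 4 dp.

v = 0.2500, ω = -0.7500

Δθ = -3.969395 − -2.094395 = -1.875000
ω = Δθ/dt = -1.875000/2.5 = -0.7500
R = Δx/(sin θ' − sin θ) = -0.3333
v = R·ω = -0.3333·-0.7500 = 0.2500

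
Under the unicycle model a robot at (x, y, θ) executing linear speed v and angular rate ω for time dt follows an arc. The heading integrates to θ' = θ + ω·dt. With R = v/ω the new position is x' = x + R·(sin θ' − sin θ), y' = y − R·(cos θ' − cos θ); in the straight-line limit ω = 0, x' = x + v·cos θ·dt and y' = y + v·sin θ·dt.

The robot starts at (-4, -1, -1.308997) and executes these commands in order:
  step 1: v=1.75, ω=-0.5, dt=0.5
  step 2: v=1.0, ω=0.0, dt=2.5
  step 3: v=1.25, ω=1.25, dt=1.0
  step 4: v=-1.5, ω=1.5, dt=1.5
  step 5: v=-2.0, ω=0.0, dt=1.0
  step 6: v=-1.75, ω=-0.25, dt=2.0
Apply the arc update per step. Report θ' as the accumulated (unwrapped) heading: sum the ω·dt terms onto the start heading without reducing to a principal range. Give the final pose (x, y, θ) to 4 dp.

step 1: θ'=-1.5590 (R=-3.5000) → pose (-3.8810, -1.8646, -1.5590)
step 2: θ'=-1.5590 (straight) → pose (-3.8515, -4.3644, -1.5590)
step 3: θ'=-0.3090 (R=1.0000) → pose (-3.1557, -5.3052, -0.3090)
step 4: θ'=1.9410 (R=-1.0000) → pose (-4.3920, -6.6197, 1.9410)
step 5: θ'=1.9410 (straight) → pose (-3.6684, -8.4842, 1.9410)
step 6: θ'=1.4410 (R=7.0000) → pose (-3.2530, -11.9228, 1.4410)

(-3.2530, -11.9228, 1.4410)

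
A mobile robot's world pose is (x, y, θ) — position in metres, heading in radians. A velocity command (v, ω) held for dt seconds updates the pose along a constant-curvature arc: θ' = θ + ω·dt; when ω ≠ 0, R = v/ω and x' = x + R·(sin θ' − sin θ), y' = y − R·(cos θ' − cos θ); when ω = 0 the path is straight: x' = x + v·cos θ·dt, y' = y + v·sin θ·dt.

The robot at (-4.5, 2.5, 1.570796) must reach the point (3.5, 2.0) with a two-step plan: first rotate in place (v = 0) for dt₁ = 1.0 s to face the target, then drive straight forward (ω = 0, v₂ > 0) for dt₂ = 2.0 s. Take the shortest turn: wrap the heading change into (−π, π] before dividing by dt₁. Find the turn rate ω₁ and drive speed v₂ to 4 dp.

heading to target = atan2(2−2.5, 3.5−-4.5) = -0.0624
Δθ = wrap(-0.0624 − 1.5708) = -1.6332; ω₁ = Δθ/dt₁ = -1.6332
distance = √((3.5−-4.5)² + (2−2.5)²) = 8.0156; v₂ = distance/dt₂ = 4.0078

ω₁ = -1.6332, v₂ = 4.0078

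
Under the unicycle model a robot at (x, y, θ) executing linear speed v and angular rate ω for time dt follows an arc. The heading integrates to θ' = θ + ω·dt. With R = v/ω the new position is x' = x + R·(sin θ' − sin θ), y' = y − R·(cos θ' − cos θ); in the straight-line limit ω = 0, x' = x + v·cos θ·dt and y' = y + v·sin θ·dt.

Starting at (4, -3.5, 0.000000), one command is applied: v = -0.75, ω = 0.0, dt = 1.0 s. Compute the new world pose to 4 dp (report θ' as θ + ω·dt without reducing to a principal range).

(3.2500, -3.5000, 0.0000)

θ' = 0.0000 + 0.0·1.0 = 0.0000
ω = 0 → straight: x' = 4 + -0.75·cos(0.0000)·1.0 = 3.2500
y' = -3.5 + -0.75·sin(0.0000)·1.0 = -3.5000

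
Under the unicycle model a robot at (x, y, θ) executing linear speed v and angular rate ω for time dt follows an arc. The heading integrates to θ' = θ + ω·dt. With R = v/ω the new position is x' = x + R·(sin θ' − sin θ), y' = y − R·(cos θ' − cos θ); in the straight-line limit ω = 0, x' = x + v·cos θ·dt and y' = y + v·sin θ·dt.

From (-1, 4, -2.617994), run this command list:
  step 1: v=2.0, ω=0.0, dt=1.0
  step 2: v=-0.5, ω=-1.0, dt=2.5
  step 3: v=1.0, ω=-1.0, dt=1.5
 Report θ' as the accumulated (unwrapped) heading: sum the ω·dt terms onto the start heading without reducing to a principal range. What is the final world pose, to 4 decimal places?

(-0.7752, 2.9196, -6.6180)

step 1: θ'=-2.6180 (straight) → pose (-2.7321, 3.0000, -2.6180)
step 2: θ'=-5.1180 (R=0.5000) → pose (-2.0226, 2.3697, -5.1180)
step 3: θ'=-6.6180 (R=-1.0000) → pose (-0.7752, 2.9196, -6.6180)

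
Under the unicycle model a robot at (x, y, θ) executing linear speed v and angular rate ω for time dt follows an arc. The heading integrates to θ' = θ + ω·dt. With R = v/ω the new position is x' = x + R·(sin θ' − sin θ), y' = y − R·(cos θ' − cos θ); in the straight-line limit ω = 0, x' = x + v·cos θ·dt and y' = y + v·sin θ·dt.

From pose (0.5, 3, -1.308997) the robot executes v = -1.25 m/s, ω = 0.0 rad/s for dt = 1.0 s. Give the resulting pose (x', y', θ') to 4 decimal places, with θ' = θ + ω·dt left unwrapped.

(0.1765, 4.2074, -1.3090)

θ' = -1.3090 + 0.0·1.0 = -1.3090
ω = 0 → straight: x' = 0.5 + -1.25·cos(-1.3090)·1.0 = 0.1765
y' = 3 + -1.25·sin(-1.3090)·1.0 = 4.2074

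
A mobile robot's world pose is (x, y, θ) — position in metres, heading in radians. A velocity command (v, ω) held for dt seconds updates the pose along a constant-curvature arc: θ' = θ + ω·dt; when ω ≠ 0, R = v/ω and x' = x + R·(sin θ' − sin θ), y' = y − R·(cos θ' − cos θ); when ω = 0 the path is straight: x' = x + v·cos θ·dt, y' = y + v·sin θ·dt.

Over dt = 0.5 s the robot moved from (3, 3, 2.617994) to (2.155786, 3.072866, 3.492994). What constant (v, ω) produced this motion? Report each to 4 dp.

Δθ = 3.492994 − 2.617994 = 0.875000
ω = Δθ/dt = 0.875000/0.5 = 1.7500
R = Δx/(sin θ' − sin θ) = 1.0000
v = R·ω = 1.0000·1.7500 = 1.7500

v = 1.7500, ω = 1.7500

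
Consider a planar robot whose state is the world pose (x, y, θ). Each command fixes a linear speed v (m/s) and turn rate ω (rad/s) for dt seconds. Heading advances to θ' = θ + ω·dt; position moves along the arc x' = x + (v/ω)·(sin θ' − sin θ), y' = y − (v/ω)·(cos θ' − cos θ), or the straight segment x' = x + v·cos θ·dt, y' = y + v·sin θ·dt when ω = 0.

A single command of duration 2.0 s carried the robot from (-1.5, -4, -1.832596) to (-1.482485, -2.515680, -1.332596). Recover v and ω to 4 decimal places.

Δθ = -1.332596 − -1.832596 = 0.500000
ω = Δθ/dt = 0.500000/2.0 = 0.2500
R = −Δy/(cos θ' − cos θ) = -3.0000
v = R·ω = -3.0000·0.2500 = -0.7500

v = -0.7500, ω = 0.2500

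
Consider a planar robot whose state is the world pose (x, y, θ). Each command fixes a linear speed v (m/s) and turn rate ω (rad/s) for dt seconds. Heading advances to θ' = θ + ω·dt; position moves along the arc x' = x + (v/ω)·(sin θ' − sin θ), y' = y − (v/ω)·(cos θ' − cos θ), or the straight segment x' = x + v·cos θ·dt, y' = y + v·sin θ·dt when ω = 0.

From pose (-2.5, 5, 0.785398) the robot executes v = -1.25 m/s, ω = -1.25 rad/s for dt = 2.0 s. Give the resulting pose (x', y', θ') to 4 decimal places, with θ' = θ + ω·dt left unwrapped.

θ' = 0.7854 + -1.25·2.0 = -1.7146
R = v/ω = -1.25/-1.25 = 1.0000
x' = -2.5 + 1.0000·(sin -1.7146 − sin 0.7854) = -4.1968
y' = 5 − 1.0000·(cos -1.7146 − cos 0.7854) = 5.8504

(-4.1968, 5.8504, -1.7146)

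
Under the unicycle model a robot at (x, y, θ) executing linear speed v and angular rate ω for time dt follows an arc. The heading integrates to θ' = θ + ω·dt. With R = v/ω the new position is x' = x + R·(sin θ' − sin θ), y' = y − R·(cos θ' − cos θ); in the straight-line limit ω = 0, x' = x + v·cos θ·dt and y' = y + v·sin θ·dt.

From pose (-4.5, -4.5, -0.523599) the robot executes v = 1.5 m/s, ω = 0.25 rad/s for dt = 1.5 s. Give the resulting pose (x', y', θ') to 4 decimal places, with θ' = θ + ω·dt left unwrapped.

(-2.3883, -5.2377, -0.1486)

θ' = -0.5236 + 0.25·1.5 = -0.1486
R = v/ω = 1.5/0.25 = 6.0000
x' = -4.5 + 6.0000·(sin -0.1486 − sin -0.5236) = -2.3883
y' = -4.5 − 6.0000·(cos -0.1486 − cos -0.5236) = -5.2377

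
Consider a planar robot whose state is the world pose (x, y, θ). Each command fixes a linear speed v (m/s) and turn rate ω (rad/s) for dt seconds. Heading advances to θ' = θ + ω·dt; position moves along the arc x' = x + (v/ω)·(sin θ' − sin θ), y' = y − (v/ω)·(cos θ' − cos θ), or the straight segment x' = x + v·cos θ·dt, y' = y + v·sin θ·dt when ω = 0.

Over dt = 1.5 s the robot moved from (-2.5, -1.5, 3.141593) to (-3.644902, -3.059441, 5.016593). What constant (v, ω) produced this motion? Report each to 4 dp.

v = 1.5000, ω = 1.2500

Δθ = 5.016593 − 3.141593 = 1.875000
ω = Δθ/dt = 1.875000/1.5 = 1.2500
R = −Δy/(cos θ' − cos θ) = 1.2000
v = R·ω = 1.2000·1.2500 = 1.5000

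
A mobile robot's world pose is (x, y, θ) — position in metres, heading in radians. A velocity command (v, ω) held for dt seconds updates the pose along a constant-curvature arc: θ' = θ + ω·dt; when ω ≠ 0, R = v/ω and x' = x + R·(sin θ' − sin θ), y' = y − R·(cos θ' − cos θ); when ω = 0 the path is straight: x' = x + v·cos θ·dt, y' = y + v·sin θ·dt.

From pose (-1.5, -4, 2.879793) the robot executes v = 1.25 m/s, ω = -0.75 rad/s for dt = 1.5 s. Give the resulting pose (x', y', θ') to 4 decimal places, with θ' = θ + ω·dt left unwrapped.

θ' = 2.8798 + -0.75·1.5 = 1.7548
R = v/ω = 1.25/-0.75 = -1.6667
x' = -1.5 + -1.6667·(sin 1.7548 − sin 2.8798) = -2.7072
y' = -4 − -1.6667·(cos 1.7548 − cos 2.8798) = -2.6951

(-2.7072, -2.6951, 1.7548)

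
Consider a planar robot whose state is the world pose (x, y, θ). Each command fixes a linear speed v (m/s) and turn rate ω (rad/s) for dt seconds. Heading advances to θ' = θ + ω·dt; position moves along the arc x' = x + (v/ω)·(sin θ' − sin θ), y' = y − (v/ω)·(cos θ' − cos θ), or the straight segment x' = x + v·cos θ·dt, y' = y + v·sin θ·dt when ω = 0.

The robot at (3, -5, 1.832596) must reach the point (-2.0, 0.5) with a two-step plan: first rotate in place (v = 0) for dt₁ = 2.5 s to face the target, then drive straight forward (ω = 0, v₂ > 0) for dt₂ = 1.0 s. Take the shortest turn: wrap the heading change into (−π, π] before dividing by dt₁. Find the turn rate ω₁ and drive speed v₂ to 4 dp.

heading to target = atan2(0.5−-5, -2−3) = 2.3086
Δθ = wrap(2.3086 − 1.8326) = 0.4760; ω₁ = Δθ/dt₁ = 0.1904
distance = √((-2−3)² + (0.5−-5)²) = 7.4330; v₂ = distance/dt₂ = 7.4330

ω₁ = 0.1904, v₂ = 7.4330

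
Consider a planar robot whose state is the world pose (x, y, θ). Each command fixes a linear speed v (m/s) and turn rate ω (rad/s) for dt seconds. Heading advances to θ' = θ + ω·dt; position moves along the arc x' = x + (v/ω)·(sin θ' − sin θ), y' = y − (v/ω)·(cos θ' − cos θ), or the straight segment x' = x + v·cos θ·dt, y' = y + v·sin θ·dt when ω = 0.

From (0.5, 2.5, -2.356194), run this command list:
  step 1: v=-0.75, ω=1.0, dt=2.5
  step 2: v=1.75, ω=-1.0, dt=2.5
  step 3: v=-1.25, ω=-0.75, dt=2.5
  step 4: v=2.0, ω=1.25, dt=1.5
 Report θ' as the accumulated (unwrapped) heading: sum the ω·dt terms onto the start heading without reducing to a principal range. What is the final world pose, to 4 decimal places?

(1.4567, 0.7869, -2.3562)

step 1: θ'=0.1438 (R=-0.7500) → pose (-0.1378, 3.7726, 0.1438)
step 2: θ'=-2.3562 (R=-1.7500) → pose (1.3504, 0.8032, -2.3562)
step 3: θ'=-4.2312 (R=1.6667) → pose (4.0063, 0.3961, -4.2312)
step 4: θ'=-2.3562 (R=1.6000) → pose (1.4567, 0.7869, -2.3562)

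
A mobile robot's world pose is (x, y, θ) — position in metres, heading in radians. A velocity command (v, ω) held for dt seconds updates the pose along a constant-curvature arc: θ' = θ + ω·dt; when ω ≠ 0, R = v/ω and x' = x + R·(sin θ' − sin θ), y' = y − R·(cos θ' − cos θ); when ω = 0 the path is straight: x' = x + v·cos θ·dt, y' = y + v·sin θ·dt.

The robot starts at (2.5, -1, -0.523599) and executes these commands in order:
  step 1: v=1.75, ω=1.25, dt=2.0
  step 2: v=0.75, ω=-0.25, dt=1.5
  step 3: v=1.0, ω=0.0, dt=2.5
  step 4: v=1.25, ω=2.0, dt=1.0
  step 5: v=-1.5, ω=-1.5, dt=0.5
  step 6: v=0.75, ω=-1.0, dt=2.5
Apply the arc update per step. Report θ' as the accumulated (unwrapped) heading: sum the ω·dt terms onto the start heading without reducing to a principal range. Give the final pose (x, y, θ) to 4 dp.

step 1: θ'=1.9764 (R=1.4000) → pose (4.4864, 0.7648, 1.9764)
step 2: θ'=1.6014 (R=-3.0000) → pose (4.2444, 1.8568, 1.6014)
step 3: θ'=1.6014 (straight) → pose (4.1679, 4.3556, 1.6014)
step 4: θ'=3.6014 (R=0.6250) → pose (3.2658, 4.8966, 3.6014)
step 5: θ'=2.8514 (R=1.0000) → pose (3.9958, 4.9586, 2.8514)
step 6: θ'=0.3514 (R=-0.7500) → pose (3.9522, 6.3814, 0.3514)

(3.9522, 6.3814, 0.3514)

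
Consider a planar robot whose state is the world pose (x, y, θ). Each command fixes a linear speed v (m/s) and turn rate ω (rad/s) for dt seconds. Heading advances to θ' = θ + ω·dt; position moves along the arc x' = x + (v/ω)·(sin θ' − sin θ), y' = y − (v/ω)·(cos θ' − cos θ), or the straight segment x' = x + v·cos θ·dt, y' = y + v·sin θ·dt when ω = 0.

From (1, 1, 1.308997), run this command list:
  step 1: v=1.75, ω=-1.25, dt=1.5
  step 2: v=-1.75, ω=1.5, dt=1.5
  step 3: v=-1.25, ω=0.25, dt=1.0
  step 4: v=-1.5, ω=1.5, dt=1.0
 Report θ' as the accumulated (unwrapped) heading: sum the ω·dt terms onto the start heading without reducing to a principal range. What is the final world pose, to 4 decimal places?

step 1: θ'=-0.5660 (R=-1.4000) → pose (3.1031, 1.8193, -0.5660)
step 2: θ'=1.6840 (R=-1.1667) → pose (1.3182, 0.7028, 1.6840)
step 3: θ'=1.9340 (R=-5.0000) → pose (1.6124, -0.5087, 1.9340)
step 4: θ'=3.4340 (R=-1.0000) → pose (2.8354, -1.1110, 3.4340)

(2.8354, -1.1110, 3.4340)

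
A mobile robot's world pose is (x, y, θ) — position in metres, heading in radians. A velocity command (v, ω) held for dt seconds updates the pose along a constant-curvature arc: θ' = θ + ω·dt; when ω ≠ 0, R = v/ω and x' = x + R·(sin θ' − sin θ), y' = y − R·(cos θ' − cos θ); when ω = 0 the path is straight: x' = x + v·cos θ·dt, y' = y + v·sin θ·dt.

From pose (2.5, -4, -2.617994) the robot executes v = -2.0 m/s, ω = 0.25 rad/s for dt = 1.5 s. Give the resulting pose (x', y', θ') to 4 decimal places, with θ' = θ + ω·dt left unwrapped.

(4.7596, -2.0535, -2.2430)

θ' = -2.6180 + 0.25·1.5 = -2.2430
R = v/ω = -2.0/0.25 = -8.0000
x' = 2.5 + -8.0000·(sin -2.2430 − sin -2.6180) = 4.7596
y' = -4 − -8.0000·(cos -2.2430 − cos -2.6180) = -2.0535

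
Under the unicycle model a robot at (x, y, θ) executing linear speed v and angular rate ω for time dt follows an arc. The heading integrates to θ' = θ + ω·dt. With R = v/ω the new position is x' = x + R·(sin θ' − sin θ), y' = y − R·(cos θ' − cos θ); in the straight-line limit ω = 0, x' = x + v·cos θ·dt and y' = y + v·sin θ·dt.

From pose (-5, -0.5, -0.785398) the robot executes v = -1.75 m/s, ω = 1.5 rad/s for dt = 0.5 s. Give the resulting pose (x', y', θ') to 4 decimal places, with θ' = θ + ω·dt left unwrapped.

(-5.7837, -0.1590, -0.0354)

θ' = -0.7854 + 1.5·0.5 = -0.0354
R = v/ω = -1.75/1.5 = -1.1667
x' = -5 + -1.1667·(sin -0.0354 − sin -0.7854) = -5.7837
y' = -0.5 − -1.1667·(cos -0.0354 − cos -0.7854) = -0.1590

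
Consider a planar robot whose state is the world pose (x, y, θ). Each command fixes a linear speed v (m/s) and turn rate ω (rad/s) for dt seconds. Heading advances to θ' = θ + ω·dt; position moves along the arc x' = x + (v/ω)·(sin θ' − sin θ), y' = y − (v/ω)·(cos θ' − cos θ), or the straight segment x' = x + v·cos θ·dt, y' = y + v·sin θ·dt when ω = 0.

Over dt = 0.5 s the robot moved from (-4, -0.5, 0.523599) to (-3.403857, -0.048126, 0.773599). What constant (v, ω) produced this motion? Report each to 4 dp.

Δθ = 0.773599 − 0.523599 = 0.250000
ω = Δθ/dt = 0.250000/0.5 = 0.5000
R = Δx/(sin θ' − sin θ) = 3.0000
v = R·ω = 3.0000·0.5000 = 1.5000

v = 1.5000, ω = 0.5000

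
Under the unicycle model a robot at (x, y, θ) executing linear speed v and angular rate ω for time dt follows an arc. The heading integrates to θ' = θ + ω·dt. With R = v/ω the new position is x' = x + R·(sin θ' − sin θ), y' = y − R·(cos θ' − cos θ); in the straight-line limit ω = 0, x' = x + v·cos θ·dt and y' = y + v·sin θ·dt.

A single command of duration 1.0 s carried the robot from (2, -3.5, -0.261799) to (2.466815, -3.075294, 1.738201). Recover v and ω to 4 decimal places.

v = 0.7500, ω = 2.0000

Δθ = 1.738201 − -0.261799 = 2.000000
ω = Δθ/dt = 2.000000/1.0 = 2.0000
R = Δx/(sin θ' − sin θ) = 0.3750
v = R·ω = 0.3750·2.0000 = 0.7500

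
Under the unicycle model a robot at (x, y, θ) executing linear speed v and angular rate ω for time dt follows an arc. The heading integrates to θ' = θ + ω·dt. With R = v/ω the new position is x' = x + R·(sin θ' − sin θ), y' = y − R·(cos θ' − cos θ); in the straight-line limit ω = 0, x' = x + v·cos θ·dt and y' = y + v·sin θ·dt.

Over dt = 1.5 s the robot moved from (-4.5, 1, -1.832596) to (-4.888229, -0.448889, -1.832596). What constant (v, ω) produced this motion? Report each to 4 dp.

v = 1.0000, ω = 0.0000

Δθ = -1.832596 − -1.832596 = 0.000000
ω = Δθ/dt = 0.000000/1.5 = 0.0000
ω = 0 → v = (Δx·cos θ + Δy·sin θ)/dt = 1.0000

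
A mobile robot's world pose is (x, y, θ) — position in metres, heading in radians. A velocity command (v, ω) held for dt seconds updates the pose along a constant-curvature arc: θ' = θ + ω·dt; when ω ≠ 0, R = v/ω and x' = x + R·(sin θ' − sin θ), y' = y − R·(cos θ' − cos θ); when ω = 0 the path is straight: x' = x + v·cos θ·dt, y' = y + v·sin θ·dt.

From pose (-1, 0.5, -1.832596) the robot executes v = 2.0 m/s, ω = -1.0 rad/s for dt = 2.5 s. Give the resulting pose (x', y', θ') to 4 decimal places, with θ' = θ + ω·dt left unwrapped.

(-4.7893, 0.2762, -4.3326)

θ' = -1.8326 + -1.0·2.5 = -4.3326
R = v/ω = 2.0/-1.0 = -2.0000
x' = -1 + -2.0000·(sin -4.3326 − sin -1.8326) = -4.7893
y' = 0.5 − -2.0000·(cos -4.3326 − cos -1.8326) = 0.2762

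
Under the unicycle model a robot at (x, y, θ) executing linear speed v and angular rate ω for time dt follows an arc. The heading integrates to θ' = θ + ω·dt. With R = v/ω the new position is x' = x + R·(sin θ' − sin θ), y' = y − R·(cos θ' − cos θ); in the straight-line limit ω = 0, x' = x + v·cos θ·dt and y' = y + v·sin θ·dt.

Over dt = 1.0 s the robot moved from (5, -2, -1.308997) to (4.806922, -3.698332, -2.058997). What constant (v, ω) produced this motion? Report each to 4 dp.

Δθ = -2.058997 − -1.308997 = -0.750000
ω = Δθ/dt = -0.750000/1.0 = -0.7500
R = −Δy/(cos θ' − cos θ) = -2.3333
v = R·ω = -2.3333·-0.7500 = 1.7500

v = 1.7500, ω = -0.7500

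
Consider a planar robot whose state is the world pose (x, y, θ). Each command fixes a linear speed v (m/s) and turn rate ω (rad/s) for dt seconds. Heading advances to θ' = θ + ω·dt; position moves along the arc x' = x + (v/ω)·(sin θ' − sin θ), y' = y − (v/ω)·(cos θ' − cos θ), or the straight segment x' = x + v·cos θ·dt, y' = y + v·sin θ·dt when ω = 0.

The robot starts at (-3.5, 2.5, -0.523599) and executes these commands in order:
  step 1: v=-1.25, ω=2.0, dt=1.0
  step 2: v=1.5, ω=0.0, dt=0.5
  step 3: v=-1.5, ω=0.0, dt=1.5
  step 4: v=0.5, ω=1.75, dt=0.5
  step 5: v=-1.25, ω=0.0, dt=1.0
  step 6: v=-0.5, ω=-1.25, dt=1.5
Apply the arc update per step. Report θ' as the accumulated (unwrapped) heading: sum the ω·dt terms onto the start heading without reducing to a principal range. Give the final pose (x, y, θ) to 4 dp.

step 1: θ'=1.4764 (R=-0.6250) → pose (-4.4347, 2.0176, 1.4764)
step 2: θ'=1.4764 (straight) → pose (-4.3640, 2.7643, 1.4764)
step 3: θ'=1.4764 (straight) → pose (-4.5761, 0.5243, 1.4764)
step 4: θ'=2.3514 (R=0.2857) → pose (-4.6575, 0.7523, 2.3514)
step 5: θ'=2.3514 (straight) → pose (-3.7779, -0.1358, 2.3514)
step 6: θ'=0.4764 (R=0.4000) → pose (-3.8787, -0.7727, 0.4764)

(-3.8787, -0.7727, 0.4764)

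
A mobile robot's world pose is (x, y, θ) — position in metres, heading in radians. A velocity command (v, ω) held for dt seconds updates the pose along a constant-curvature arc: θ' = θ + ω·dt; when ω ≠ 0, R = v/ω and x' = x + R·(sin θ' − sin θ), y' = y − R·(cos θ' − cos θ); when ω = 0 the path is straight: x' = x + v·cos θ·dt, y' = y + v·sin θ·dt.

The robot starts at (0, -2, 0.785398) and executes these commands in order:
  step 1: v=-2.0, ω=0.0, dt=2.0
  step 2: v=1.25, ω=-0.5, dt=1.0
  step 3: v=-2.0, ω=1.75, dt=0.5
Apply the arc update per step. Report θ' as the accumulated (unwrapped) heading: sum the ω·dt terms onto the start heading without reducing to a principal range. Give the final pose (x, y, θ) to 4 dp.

step 1: θ'=0.7854 (straight) → pose (-2.8284, -4.8284, 0.7854)
step 2: θ'=0.2854 (R=-2.5000) → pose (-1.7645, -4.1973, 0.2854)
step 3: θ'=1.1604 (R=-1.1429) → pose (-2.4907, -4.8380, 1.1604)

(-2.4907, -4.8380, 1.1604)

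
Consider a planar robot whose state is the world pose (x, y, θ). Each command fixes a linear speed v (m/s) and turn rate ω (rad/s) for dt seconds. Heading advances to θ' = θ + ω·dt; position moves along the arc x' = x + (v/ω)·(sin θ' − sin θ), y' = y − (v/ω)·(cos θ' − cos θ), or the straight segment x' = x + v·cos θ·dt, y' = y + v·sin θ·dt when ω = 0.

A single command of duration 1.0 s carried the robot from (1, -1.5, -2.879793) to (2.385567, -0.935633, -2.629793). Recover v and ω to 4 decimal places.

v = -1.5000, ω = 0.2500

Δθ = -2.629793 − -2.879793 = 0.250000
ω = Δθ/dt = 0.250000/1.0 = 0.2500
R = Δx/(sin θ' − sin θ) = -6.0000
v = R·ω = -6.0000·0.2500 = -1.5000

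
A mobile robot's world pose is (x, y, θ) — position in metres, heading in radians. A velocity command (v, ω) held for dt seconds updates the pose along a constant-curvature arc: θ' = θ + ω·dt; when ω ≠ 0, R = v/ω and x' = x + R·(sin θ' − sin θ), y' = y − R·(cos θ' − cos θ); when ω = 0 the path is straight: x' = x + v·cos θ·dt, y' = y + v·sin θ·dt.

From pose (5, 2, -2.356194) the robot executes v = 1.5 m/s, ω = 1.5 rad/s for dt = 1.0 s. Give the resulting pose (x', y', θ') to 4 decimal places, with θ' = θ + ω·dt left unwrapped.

θ' = -2.3562 + 1.5·1.0 = -0.8562
R = v/ω = 1.5/1.5 = 1.0000
x' = 5 + 1.0000·(sin -0.8562 − sin -2.3562) = 4.9518
y' = 2 − 1.0000·(cos -0.8562 − cos -2.3562) = 0.6376

(4.9518, 0.6376, -0.8562)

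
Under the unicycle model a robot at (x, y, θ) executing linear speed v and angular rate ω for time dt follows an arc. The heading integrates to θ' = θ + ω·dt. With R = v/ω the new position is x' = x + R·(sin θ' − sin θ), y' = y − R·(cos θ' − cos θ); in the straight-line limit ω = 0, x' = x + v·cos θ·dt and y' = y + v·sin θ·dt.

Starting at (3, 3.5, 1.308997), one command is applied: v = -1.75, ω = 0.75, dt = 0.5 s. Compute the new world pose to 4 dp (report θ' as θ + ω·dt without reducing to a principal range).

θ' = 1.3090 + 0.75·0.5 = 1.6840
R = v/ω = -1.75/0.75 = -2.3333
x' = 3 + -2.3333·(sin 1.6840 − sin 1.3090) = 2.9354
y' = 3.5 − -2.3333·(cos 1.6840 − cos 1.3090) = 2.6325

(2.9354, 2.6325, 1.6840)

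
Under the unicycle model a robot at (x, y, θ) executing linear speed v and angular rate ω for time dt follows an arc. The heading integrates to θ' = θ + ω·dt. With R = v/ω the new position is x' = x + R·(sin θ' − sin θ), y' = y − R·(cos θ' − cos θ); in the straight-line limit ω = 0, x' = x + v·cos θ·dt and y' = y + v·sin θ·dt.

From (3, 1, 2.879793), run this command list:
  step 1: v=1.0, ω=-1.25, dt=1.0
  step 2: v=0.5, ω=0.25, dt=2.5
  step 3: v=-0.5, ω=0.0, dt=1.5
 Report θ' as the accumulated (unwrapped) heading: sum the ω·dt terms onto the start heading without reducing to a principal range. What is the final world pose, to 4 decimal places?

(2.4360, 2.2901, 2.2548)

step 1: θ'=1.6298 (R=-0.8000) → pose (2.4084, 1.7256, 1.6298)
step 2: θ'=2.2548 (R=2.0000) → pose (1.9620, 2.8714, 2.2548)
step 3: θ'=2.2548 (straight) → pose (2.4360, 2.2901, 2.2548)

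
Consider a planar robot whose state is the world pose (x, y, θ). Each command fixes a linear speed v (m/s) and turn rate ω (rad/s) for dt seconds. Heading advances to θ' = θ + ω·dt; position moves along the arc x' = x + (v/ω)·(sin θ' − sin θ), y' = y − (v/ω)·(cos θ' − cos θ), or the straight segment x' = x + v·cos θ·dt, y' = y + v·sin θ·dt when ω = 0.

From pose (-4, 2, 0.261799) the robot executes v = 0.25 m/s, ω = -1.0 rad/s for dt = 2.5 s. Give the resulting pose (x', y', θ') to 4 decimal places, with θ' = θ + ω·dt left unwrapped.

(-3.7389, 1.6038, -2.2382)

θ' = 0.2618 + -1.0·2.5 = -2.2382
R = v/ω = 0.25/-1.0 = -0.2500
x' = -4 + -0.2500·(sin -2.2382 − sin 0.2618) = -3.7389
y' = 2 − -0.2500·(cos -2.2382 − cos 0.2618) = 1.6038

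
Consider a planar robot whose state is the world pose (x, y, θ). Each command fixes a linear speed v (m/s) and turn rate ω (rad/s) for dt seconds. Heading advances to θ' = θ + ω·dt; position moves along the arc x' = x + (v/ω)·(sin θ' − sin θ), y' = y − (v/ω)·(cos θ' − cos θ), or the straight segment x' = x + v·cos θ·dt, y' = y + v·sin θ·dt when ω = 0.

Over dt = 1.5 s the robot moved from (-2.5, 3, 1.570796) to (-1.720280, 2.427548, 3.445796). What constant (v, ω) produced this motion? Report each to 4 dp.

v = -0.7500, ω = 1.2500

Δθ = 3.445796 − 1.570796 = 1.875000
ω = Δθ/dt = 1.875000/1.5 = 1.2500
R = Δx/(sin θ' − sin θ) = -0.6000
v = R·ω = -0.6000·1.2500 = -0.7500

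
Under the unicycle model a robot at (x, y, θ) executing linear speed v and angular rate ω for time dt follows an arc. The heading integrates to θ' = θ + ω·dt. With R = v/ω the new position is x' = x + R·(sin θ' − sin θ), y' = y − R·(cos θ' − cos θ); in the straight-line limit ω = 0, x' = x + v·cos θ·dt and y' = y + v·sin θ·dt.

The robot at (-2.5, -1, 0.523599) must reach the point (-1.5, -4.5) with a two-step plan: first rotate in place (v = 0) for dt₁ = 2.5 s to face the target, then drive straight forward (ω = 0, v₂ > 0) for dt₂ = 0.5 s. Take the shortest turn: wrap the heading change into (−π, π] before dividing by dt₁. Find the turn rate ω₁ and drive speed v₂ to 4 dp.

heading to target = atan2(-4.5−-1, -1.5−-2.5) = -1.2925
Δθ = wrap(-1.2925 − 0.5236) = -1.8161; ω₁ = Δθ/dt₁ = -0.7264
distance = √((-1.5−-2.5)² + (-4.5−-1)²) = 3.6401; v₂ = distance/dt₂ = 7.2801

ω₁ = -0.7264, v₂ = 7.2801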